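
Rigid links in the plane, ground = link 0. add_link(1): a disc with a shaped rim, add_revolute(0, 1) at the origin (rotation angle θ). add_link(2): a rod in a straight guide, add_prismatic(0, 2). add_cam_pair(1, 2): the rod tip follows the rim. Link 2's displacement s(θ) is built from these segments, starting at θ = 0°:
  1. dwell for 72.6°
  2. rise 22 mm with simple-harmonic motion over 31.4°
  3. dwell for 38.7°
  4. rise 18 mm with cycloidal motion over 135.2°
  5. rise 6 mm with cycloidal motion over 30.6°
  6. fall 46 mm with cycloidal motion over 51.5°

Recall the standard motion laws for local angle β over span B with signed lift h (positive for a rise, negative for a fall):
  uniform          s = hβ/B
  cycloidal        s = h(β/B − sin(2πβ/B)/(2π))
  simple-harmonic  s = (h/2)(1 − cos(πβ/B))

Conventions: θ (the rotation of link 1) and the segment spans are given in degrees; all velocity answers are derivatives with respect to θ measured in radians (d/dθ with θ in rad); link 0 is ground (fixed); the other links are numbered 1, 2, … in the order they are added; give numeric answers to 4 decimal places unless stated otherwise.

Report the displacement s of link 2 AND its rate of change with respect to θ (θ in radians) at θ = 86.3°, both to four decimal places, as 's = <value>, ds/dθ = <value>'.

segment 1 (0° to 72.6°, dwell): s unchanged at 0.0000
θ = 86.3° falls in segment 2 (72.6° to 104°, simple-harmonic, h = 22): β = 86.3 − 72.6 = 13.7°, B = 31.4°; Δs = 22/2·(1 − cos(π·0.4363)) = 8.8135; s = 0.0000 + 8.8135 = 8.8135
velocity in seg [72.6°–104°] (simple-harmonic), θ in radians: β = 13.7° = 0.2391 rad, B = 31.4° = 0.5480 rad; ds/dθ = (πh/(2B)) sin(πβ/B) = (π·22/(2·0.5480)) sin(π·0.4363) = 61.799105 mm/rad

s = 8.8135, ds/dθ = 61.7991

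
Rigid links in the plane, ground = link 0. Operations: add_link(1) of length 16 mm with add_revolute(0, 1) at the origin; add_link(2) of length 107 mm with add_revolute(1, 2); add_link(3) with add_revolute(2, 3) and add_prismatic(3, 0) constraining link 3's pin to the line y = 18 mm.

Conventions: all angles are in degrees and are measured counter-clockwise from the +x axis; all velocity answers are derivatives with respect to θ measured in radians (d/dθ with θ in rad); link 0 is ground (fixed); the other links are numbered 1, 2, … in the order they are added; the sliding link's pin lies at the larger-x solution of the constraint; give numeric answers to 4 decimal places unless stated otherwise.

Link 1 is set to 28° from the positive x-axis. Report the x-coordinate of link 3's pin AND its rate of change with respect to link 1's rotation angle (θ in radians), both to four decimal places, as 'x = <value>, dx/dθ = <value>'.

geometry: r = 16 mm, L = 107 mm, e = 18 mm
crank pin P = (r cos θ, r sin θ) = (14.127161, 7.511545)
h = r sin θ − e = 7.511545 − 18 = -10.488455
x = r cos θ + √(L² − h²) = 14.127161 + 106.484705 = 120.611866
dx/dθ = −r sin θ − h·r cos θ/√(L² − h²) (θ in radians; h = -10.488455) = -6.120058

x = 120.6119, dx/dθ = -6.1201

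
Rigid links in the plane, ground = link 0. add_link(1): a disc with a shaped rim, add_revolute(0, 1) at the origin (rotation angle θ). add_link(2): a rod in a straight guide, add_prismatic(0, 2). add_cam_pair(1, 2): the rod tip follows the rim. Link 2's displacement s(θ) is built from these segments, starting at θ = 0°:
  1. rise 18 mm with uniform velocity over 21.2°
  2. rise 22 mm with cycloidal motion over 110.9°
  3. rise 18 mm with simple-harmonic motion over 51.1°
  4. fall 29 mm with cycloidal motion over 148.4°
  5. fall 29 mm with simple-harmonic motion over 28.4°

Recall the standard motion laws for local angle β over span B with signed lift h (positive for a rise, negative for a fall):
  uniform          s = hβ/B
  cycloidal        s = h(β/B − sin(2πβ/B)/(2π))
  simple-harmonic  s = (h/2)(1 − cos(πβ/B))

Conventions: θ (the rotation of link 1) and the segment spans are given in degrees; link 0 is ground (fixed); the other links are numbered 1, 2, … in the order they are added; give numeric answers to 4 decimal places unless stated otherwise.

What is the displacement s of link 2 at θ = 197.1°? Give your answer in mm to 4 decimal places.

segment 1 (0° to 21.2°, uniform, h = 18) is passed completely: s = 0.0000 + (18) = 18.0000
segment 2 (21.2° to 132.1°, cycloidal, h = 22) is passed completely: s = 18.0000 + (22) = 40.0000
segment 3 (132.1° to 183.2°, simple-harmonic, h = 18) is passed completely: s = 40.0000 + (18) = 58.0000
θ = 197.1° falls in segment 4 (183.2° to 331.6°, cycloidal, h = -29): β = 197.1 − 183.2 = 13.9°, B = 148.4°; Δs = -29·(0.0937 − sin(2π·0.0937)/(2π)) = -0.1541; s = 58.0000 − 0.1541 = 57.8459

57.8459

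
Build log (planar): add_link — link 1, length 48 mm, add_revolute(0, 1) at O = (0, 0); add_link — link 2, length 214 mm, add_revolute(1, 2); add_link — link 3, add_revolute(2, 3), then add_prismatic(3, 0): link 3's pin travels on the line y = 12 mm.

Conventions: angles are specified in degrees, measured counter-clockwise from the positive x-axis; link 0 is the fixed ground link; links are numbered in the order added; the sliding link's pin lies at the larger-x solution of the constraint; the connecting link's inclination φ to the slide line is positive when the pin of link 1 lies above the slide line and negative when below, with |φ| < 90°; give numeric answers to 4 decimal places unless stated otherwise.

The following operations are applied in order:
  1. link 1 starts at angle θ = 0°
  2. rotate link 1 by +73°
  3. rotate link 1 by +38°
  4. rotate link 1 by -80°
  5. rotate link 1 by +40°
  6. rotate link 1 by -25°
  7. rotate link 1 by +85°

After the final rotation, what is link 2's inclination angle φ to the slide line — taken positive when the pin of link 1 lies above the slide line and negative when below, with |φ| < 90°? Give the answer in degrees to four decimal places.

geometry: r = 48 mm, L = 214 mm, e = 12 mm; θ starts at 0°
rotate link 1 by +73°: θ ← 0° +73° = 73°
rotate link 1 by +38°: θ ← 73° +38° = 111°
rotate link 1 by -80°: θ ← 111° -80° = 31°
rotate link 1 by +40°: θ ← 31° +40° = 71°
rotate link 1 by -25°: θ ← 71° -25° = 46°
rotate link 1 by +85°: θ ← 46° +85° = 131°
h = r sin θ − e = 36.226060 − 12 = 24.226060
sin φ = h / L = 24.226060 / 214 = 0.11320589
φ = arcsin(0.11320589) = 6.500154°

6.5002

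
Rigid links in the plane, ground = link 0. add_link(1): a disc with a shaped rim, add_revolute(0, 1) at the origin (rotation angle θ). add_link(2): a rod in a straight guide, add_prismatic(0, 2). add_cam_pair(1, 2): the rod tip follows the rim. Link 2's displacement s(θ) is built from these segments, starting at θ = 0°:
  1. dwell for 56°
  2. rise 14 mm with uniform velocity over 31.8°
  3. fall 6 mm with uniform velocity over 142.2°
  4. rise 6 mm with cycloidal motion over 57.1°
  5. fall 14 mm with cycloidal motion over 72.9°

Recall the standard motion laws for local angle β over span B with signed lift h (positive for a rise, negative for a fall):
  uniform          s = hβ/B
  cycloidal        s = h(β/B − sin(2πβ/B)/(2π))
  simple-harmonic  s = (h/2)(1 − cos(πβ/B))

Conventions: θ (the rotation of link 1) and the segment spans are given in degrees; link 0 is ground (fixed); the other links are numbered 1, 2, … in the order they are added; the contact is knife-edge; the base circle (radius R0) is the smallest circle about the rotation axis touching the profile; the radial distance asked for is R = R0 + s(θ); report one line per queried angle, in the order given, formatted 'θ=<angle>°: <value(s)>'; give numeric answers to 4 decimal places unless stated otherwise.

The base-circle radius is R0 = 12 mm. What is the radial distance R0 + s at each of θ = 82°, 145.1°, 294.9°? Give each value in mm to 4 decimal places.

segment 1 (0° to 56°, dwell): s unchanged at 0.0000
θ = 82° falls in segment 2 (56° to 87.8°, uniform, h = 14): β = 82 − 56 = 26°, B = 31.8°; Δs = 14·26/31.8 = 11.4465; s = 0.0000 + 11.4465 = 11.4465
segment 2 (56° to 87.8°, uniform, h = 14) is passed completely: s = 0.0000 + (14) = 14.0000
θ = 145.1° falls in segment 3 (87.8° to 230°, uniform, h = -6): β = 145.1 − 87.8 = 57.3°, B = 142.2°; Δs = -6·57.3/142.2 = -2.4177; s = 14.0000 − 2.4177 = 11.5823
segment 3 (87.8° to 230°, uniform, h = -6) is passed completely: s = 14.0000 + (-6) = 8.0000
segment 4 (230° to 287.1°, cycloidal, h = 6) is passed completely: s = 8.0000 + (6) = 14.0000
θ = 294.9° falls in segment 5 (287.1° to 360°, cycloidal, h = -14): β = 294.9 − 287.1 = 7.8°, B = 72.9°; Δs = -14·(0.1070 − sin(2π·0.1070)/(2π)) = -0.1103; s = 14.0000 − 0.1103 = 13.8897
θ=82°: R = R0 + s = 12 + 11.4465 = 23.4465
θ=145.1°: R = R0 + s = 12 + 11.5823 = 23.5823
θ=294.9°: R = R0 + s = 12 + 13.8897 = 25.8897

θ=82°: 23.4465
θ=145.1°: 23.5823
θ=294.9°: 25.8897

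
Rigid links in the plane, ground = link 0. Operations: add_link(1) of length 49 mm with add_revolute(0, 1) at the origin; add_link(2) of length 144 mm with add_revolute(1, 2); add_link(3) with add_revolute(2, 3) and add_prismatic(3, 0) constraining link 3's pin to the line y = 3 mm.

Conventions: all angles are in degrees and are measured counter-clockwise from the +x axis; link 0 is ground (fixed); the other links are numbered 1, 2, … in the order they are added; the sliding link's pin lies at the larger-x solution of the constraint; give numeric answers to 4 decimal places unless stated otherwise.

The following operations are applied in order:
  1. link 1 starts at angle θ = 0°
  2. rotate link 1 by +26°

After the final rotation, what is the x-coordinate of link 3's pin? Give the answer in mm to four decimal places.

geometry: r = 49 mm, L = 144 mm, e = 3 mm; θ starts at 0°
rotate link 1 by +26°: θ ← 0° +26° = 26°
crank pin P = (r cos θ, r sin θ) = (44.040908, 21.480186)
h = r sin θ − e = 21.480186 − 3 = 18.480186
x = r cos θ + √(L² − h²) = 44.040908 + 142.809253 = 186.850161

186.8502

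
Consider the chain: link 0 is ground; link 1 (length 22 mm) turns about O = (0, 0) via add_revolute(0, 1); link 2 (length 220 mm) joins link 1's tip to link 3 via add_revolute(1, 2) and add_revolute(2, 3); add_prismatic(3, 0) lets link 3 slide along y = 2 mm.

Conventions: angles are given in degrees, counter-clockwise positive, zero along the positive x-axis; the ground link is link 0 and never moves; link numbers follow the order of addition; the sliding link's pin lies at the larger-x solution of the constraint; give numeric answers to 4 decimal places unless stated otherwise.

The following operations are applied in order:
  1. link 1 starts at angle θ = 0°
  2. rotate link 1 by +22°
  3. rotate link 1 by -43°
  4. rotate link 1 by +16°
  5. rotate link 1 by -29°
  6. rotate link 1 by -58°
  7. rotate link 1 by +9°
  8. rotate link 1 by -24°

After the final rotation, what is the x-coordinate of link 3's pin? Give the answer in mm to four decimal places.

geometry: r = 22 mm, L = 220 mm, e = 2 mm; θ starts at 0°
rotate link 1 by +22°: θ ← 0° +22° = 22°
rotate link 1 by -43°: θ ← 22° -43° = -21°
rotate link 1 by +16°: θ ← -21° +16° = -5°
rotate link 1 by -29°: θ ← -5° -29° = -34°
rotate link 1 by -58°: θ ← -34° -58° = -92°
rotate link 1 by +9°: θ ← -92° +9° = -83°
rotate link 1 by -24°: θ ← -83° -24° = -107°
crank pin P = (r cos θ, r sin θ) = (-6.432178, -21.038705)
h = r sin θ − e = -21.038705 − 2 = -23.038705
x = r cos θ + √(L² − h²) = -6.432178 + 218.790352 = 212.358174

212.3582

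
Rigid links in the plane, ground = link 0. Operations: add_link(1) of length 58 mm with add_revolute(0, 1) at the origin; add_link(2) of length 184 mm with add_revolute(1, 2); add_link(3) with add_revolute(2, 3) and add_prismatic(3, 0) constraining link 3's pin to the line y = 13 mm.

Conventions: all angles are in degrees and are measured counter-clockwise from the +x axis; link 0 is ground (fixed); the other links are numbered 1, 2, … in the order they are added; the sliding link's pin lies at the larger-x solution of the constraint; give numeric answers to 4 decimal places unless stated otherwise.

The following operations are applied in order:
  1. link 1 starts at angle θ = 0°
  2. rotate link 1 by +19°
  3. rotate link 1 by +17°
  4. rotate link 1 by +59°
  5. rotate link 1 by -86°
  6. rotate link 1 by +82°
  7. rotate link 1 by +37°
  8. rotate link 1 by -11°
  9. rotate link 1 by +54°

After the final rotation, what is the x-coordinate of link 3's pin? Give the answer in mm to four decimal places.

geometry: r = 58 mm, L = 184 mm, e = 13 mm; θ starts at 0°
rotate link 1 by +19°: θ ← 0° +19° = 19°
rotate link 1 by +17°: θ ← 19° +17° = 36°
rotate link 1 by +59°: θ ← 36° +59° = 95°
rotate link 1 by -86°: θ ← 95° -86° = 9°
rotate link 1 by +82°: θ ← 9° +82° = 91°
rotate link 1 by +37°: θ ← 91° +37° = 128°
rotate link 1 by -11°: θ ← 128° -11° = 117°
rotate link 1 by +54°: θ ← 117° +54° = 171°
crank pin P = (r cos θ, r sin θ) = (-57.285924, 9.073199)
h = r sin θ − e = 9.073199 − 13 = -3.926801
x = r cos θ + √(L² − h²) = -57.285924 + 183.958094 = 126.672170

126.6722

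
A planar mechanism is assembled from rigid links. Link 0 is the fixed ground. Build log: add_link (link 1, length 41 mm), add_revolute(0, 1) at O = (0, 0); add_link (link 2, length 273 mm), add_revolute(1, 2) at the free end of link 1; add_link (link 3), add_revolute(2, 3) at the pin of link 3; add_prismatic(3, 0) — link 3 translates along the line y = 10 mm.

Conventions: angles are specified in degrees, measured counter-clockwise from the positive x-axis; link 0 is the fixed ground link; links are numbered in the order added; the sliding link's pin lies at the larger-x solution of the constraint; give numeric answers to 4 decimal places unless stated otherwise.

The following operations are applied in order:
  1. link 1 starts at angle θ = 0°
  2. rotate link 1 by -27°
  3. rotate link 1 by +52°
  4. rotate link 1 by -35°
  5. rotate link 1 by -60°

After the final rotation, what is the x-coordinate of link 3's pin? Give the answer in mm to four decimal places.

geometry: r = 41 mm, L = 273 mm, e = 10 mm; θ starts at 0°
rotate link 1 by -27°: θ ← 0° -27° = -27°
rotate link 1 by +52°: θ ← -27° +52° = 25°
rotate link 1 by -35°: θ ← 25° -35° = -10°
rotate link 1 by -60°: θ ← -10° -60° = -70°
crank pin P = (r cos θ, r sin θ) = (14.022826, -38.527397)
h = r sin θ − e = -38.527397 − 10 = -48.527397
x = r cos θ + √(L² − h²) = 14.022826 + 268.652362 = 282.675188

282.6752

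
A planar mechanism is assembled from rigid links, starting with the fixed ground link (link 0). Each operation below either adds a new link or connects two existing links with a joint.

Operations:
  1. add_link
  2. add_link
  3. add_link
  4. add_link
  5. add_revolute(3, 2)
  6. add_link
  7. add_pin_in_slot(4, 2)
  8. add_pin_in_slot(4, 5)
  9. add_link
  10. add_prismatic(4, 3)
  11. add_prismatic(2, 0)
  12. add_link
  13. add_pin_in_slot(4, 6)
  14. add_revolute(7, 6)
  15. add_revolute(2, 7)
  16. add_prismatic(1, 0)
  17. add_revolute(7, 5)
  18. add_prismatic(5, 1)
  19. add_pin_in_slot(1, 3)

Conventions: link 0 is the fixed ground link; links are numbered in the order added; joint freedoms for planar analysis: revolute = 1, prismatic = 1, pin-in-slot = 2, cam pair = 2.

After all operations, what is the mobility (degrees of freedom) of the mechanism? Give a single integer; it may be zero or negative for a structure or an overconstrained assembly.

L=1 J1=0 J2=0
add link → L=2 J1=0 J2=0
add link → L=3 J1=0 J2=0
add link → L=4 J1=0 J2=0
add link → L=5 J1=0 J2=0
R@3,2 dof=1 J1 → L=5 J1=1 J2=0
add link → L=6 J1=1 J2=0
PS@4,2 dof=2 J2 → L=6 J1=1 J2=1
PS@4,5 dof=2 J2 → L=6 J1=1 J2=2
add link → L=7 J1=1 J2=2
P@4,3 dof=1 J1 → L=7 J1=2 J2=2
P@2,0 dof=1 J1 → L=7 J1=3 J2=2
add link → L=8 J1=3 J2=2
PS@4,6 dof=2 J2 → L=8 J1=3 J2=3
R@7,6 dof=1 J1 → L=8 J1=4 J2=3
R@2,7 dof=1 J1 → L=8 J1=5 J2=3
P@1,0 dof=1 J1 → L=8 J1=6 J2=3
R@7,5 dof=1 J1 → L=8 J1=7 J2=3
P@5,1 dof=1 J1 → L=8 J1=8 J2=3
PS@1,3 dof=2 J2 → L=8 J1=8 J2=4
M=3(L−1)−2J1−J2=3·7−2·8−4=1

M = 1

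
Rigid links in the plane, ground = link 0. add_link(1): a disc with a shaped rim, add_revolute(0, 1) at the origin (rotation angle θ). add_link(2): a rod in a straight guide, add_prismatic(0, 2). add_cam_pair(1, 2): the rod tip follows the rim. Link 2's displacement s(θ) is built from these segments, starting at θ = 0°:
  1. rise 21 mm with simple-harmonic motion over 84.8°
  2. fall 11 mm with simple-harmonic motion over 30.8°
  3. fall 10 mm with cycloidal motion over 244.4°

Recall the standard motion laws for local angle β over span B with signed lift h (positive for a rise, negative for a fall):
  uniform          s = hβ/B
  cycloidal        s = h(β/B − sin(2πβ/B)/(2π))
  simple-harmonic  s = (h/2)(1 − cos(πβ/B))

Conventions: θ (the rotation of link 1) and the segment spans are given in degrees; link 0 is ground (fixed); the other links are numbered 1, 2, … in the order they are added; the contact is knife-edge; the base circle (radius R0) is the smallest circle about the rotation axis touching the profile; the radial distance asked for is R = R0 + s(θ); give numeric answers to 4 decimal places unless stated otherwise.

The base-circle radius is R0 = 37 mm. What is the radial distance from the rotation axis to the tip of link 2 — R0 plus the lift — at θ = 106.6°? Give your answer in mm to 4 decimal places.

segment 1 (0° to 84.8°, simple-harmonic, h = 21) is passed completely: s = 0.0000 + (21) = 21.0000
θ = 106.6° falls in segment 2 (84.8° to 115.6°, simple-harmonic, h = -11): β = 106.6 − 84.8 = 21.8°, B = 30.8°; Δs = -11/2·(1 − cos(π·0.7078)) = -8.8408; s = 21.0000 − 8.8408 = 12.1592
R = R0 + s = 37 + 12.1592 = 49.1592

49.1592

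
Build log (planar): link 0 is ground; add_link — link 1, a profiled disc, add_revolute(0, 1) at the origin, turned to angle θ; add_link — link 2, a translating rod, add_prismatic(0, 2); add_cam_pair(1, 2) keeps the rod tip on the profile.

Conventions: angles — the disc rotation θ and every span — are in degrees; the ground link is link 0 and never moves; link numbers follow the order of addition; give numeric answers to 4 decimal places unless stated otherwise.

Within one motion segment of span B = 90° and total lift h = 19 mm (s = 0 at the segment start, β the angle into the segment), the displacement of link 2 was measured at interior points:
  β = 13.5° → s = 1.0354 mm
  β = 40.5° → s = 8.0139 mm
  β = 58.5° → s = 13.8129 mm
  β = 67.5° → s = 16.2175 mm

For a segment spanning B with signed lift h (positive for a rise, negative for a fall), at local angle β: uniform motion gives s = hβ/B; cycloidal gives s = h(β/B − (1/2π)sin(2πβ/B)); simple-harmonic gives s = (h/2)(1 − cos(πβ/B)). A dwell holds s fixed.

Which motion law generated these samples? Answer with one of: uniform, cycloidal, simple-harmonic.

candidates at β/B = r: uniform s = h·r (linear in β); cycloidal s = h·(r − sin(2πr)/(2π)); simple-harmonic s = (h/2)(1 − cos(πr))
β=13.5°: printed 1.0354 | uniform 2.8500, cycloidal 0.4036, simple-harmonic 1.0354
β=40.5°: printed 8.0139 | uniform 8.5500, cycloidal 7.6155, simple-harmonic 8.0139
β=58.5°: printed 13.8129 | uniform 12.3500, cycloidal 14.7964, simple-harmonic 13.8129
β=67.5°: printed 16.2175 | uniform 14.2500, cycloidal 17.2739, simple-harmonic 16.2175
only one law matches every sample → simple-harmonic

simple-harmonic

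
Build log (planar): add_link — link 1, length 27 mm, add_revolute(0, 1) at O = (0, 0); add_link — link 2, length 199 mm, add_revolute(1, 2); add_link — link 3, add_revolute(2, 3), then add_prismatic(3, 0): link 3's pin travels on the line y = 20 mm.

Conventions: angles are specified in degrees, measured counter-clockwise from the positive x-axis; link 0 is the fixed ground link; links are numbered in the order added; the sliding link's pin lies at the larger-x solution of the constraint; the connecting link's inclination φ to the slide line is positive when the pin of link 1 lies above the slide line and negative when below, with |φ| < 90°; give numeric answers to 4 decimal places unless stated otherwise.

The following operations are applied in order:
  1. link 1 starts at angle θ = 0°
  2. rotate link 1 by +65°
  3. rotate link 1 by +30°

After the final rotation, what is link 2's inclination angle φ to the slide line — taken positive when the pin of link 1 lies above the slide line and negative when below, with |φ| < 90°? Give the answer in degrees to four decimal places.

geometry: r = 27 mm, L = 199 mm, e = 20 mm; θ starts at 0°
rotate link 1 by +65°: θ ← 0° +65° = 65°
rotate link 1 by +30°: θ ← 65° +30° = 95°
h = r sin θ − e = 26.897257 − 20 = 6.897257
sin φ = h / L = 6.897257 / 199 = 0.03465958
φ = arcsin(0.03465958) = 1.986246°

1.9862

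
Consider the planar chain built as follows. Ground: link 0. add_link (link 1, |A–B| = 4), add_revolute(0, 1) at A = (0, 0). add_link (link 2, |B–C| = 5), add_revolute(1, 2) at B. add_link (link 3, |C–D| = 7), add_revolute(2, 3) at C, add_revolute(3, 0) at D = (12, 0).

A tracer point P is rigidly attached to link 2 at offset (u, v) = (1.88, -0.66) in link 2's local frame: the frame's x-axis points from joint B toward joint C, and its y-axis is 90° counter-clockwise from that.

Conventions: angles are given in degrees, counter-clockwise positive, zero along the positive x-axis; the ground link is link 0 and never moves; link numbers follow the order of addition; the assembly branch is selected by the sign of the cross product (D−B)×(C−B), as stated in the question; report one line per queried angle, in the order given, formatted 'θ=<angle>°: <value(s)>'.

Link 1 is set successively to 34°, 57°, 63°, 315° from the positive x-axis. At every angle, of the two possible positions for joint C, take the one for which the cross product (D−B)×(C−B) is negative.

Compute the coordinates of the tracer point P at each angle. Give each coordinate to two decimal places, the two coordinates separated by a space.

A=(0,0), D=(12.00,0)
θ=34°: B = A + 4.00·(cos34°, sin34°) = (3.3162, 2.2368)
θ=34°: |BD| = 8.9673
θ=34°: circle(B,5.00) ∩ circle(D,7.00): a=3.1455, h=3.8867
θ=34°:   candidates: C₊=(7.3317,5.2160) cross=34.853; C₋=(5.3927,-2.3116) cross=-34.853
θ=34°:   branch - wants cross < 0 → take C=(5.3927,-2.3116) (cross=-34.853)
θ=34°: ex = (C−B)/|BC| = (0.4153,-0.9097); ey = (0.9097,0.4153)
θ=34°: P = B + 1.88·ex + -0.66·ey = (3.4965,0.2525)
θ=57°: B = A + 4.00·(cos57°, sin57°) = (2.1786, 3.3547)
θ=57°: |BD| = 10.3786
θ=57°: circle(B,5.00) ∩ circle(D,7.00): a=4.0331, h=2.9554
θ=57°:   candidates: C₊=(6.9504,4.8478) cross=30.673; C₋=(5.0398,-0.7457) cross=-30.673
θ=57°:   branch - wants cross < 0 → take C=(5.0398,-0.7457) (cross=-30.673)
θ=57°: ex = (C−B)/|BC| = (0.5723,-0.8201); ey = (0.8201,0.5723)
θ=57°: P = B + 1.88·ex + -0.66·ey = (2.7131,1.4353)
θ=63°: B = A + 4.00·(cos63°, sin63°) = (1.8160, 3.5640)
θ=63°: |BD| = 10.7897
θ=63°: circle(B,5.00) ∩ circle(D,7.00): a=4.2827, h=2.5805
θ=63°:   candidates: C₊=(6.7106,4.5850) cross=27.842; C₋=(5.0059,-0.2862) cross=-27.842
θ=63°:   branch - wants cross < 0 → take C=(5.0059,-0.2862) (cross=-27.842)
θ=63°: ex = (C−B)/|BC| = (0.6380,-0.7701); ey = (0.7701,0.6380)
θ=63°: P = B + 1.88·ex + -0.66·ey = (2.5071,1.6953)
θ=315°: B = A + 4.00·(cos315°, sin315°) = (2.8284, -2.8284)
θ=315°: |BD| = 9.5978
θ=315°: circle(B,5.00) ∩ circle(D,7.00): a=3.5486, h=3.5224
θ=315°:   candidates: C₊=(5.1814,1.5833) cross=33.807; C₋=(7.2575,-5.1486) cross=-33.807
θ=315°:   branch - wants cross < 0 → take C=(7.2575,-5.1486) (cross=-33.807)
θ=315°: ex = (C−B)/|BC| = (0.8858,-0.4640); ey = (0.4640,0.8858)
θ=315°: P = B + 1.88·ex + -0.66·ey = (4.1875,-4.2855)

θ=34°: 3.50 0.25
θ=57°: 2.71 1.44
θ=63°: 2.51 1.70
θ=315°: 4.19 -4.29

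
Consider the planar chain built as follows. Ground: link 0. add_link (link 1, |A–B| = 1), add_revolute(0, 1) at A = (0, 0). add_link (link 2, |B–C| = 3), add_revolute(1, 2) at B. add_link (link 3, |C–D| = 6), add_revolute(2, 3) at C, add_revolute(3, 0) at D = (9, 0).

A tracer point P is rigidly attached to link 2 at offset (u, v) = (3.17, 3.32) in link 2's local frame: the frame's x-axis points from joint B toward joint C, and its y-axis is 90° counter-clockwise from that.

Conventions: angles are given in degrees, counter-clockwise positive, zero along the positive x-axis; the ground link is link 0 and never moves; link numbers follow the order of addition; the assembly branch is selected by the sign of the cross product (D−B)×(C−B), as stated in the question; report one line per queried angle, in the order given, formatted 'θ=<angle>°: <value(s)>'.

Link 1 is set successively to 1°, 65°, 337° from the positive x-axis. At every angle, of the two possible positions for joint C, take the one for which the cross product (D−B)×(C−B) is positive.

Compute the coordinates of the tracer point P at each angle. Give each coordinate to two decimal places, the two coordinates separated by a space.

A=(0,0), D=(9.00,0)
θ=1°: B = A + 1.00·(cos1°, sin1°) = (0.9998, 0.0175)
θ=1°: |BD| = 8.0002
θ=1°: circle(B,3.00) ∩ circle(D,6.00): a=2.3126, h=1.9110
θ=1°:   candidates: C₊=(3.3166,1.9234) cross=15.288; C₋=(3.3083,-1.8986) cross=-15.288
θ=1°:   branch + wants cross > 0 → take C=(3.3166,1.9234) (cross=15.288)
θ=1°: ex = (C−B)/|BC| = (0.7723,0.6353); ey = (-0.6353,0.7723)
θ=1°: P = B + 3.17·ex + 3.32·ey = (1.3387,4.5953)
θ=65°: B = A + 1.00·(cos65°, sin65°) = (0.4226, 0.9063)
θ=65°: |BD| = 8.6251
θ=65°: circle(B,3.00) ∩ circle(D,6.00): a=2.7474, h=1.2050
θ=65°:   candidates: C₊=(3.2814,1.8159) cross=10.393; C₋=(3.0282,-0.5807) cross=-10.393
θ=65°:   branch + wants cross > 0 → take C=(3.2814,1.8159) (cross=10.393)
θ=65°: ex = (C−B)/|BC| = (0.9529,0.3032); ey = (-0.3032,0.9529)
θ=65°: P = B + 3.17·ex + 3.32·ey = (2.4368,5.0312)
θ=337°: B = A + 1.00·(cos337°, sin337°) = (0.9205, -0.3907)
θ=337°: |BD| = 8.0889
θ=337°: circle(B,3.00) ∩ circle(D,6.00): a=2.3755, h=1.8322
θ=337°:   candidates: C₊=(3.2048,1.5541) cross=14.820; C₋=(3.3818,-2.1060) cross=-14.820
θ=337°:   branch + wants cross > 0 → take C=(3.2048,1.5541) (cross=14.820)
θ=337°: ex = (C−B)/|BC| = (0.7614,0.6483); ey = (-0.6483,0.7614)
θ=337°: P = B + 3.17·ex + 3.32·ey = (1.1820,4.1922)

θ=1°: 1.34 4.60
θ=65°: 2.44 5.03
θ=337°: 1.18 4.19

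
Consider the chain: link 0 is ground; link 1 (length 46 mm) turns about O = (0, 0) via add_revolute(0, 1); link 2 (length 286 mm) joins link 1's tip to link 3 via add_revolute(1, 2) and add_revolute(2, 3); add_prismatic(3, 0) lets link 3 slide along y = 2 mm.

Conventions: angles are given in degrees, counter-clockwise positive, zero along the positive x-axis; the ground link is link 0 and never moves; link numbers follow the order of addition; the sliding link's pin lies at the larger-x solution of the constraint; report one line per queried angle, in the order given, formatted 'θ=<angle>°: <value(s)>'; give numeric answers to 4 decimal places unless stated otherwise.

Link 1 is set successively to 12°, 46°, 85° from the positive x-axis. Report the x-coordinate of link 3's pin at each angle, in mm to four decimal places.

geometry: r = 46 mm, L = 286 mm, e = 2 mm
θ=12°: crank pin P = (r cos θ, r sin θ) = (44.994790, 9.563938)
θ=12°: h = r sin θ − e = 9.563938 − 2 = 7.563938
θ=12°: x = r cos θ + √(L² − h²) = 44.994790 + 285.899960 = 330.894749
θ=46°: crank pin P = (r cos θ, r sin θ) = (31.954285, 33.089631)
θ=46°: h = r sin θ − e = 33.089631 − 2 = 31.089631
θ=46°: x = r cos θ + √(L² − h²) = 31.954285 + 284.305179 = 316.259464
θ=85°: crank pin P = (r cos θ, r sin θ) = (4.009164, 45.824956)
θ=85°: h = r sin θ − e = 45.824956 − 2 = 43.824956
θ=85°: x = r cos θ + √(L² − h²) = 4.009164 + 282.622316 = 286.631480

θ=12°: 330.8947
θ=46°: 316.2595
θ=85°: 286.6315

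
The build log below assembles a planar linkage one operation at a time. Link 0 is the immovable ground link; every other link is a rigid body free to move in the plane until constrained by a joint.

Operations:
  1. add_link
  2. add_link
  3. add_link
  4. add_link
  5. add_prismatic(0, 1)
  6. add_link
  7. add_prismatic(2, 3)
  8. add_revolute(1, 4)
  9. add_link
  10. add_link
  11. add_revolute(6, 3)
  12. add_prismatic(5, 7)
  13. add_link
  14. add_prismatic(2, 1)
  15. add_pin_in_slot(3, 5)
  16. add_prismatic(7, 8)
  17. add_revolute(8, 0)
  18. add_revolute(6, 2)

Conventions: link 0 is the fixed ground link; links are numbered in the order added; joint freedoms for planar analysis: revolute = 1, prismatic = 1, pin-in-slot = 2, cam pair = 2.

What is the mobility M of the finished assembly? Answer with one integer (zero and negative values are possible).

(L,J1,J2)=(1,0,0); link0 fixed
link1: (2,0,0)
link2: (3,0,0)
link3: (4,0,0)
link4: (5,0,0)
P 0-1 [J1]: (5,1,0)
link5: (6,1,0)
P 2-3 [J1]: (6,2,0)
R 1-4 [J1]: (6,3,0)
link6: (7,3,0)
link7: (8,3,0)
R 6-3 [J1]: (8,4,0)
P 5-7 [J1]: (8,5,0)
link8: (9,5,0)
P 2-1 [J1]: (9,6,0)
PS 3-5 [J2]: (9,6,1)
P 7-8 [J1]: (9,7,1)
R 8-0 [J1]: (9,8,1)
R 6-2 [J1]: (9,9,1)
Grübler: 3·8 − 2·9 − 1 = 5

M = 5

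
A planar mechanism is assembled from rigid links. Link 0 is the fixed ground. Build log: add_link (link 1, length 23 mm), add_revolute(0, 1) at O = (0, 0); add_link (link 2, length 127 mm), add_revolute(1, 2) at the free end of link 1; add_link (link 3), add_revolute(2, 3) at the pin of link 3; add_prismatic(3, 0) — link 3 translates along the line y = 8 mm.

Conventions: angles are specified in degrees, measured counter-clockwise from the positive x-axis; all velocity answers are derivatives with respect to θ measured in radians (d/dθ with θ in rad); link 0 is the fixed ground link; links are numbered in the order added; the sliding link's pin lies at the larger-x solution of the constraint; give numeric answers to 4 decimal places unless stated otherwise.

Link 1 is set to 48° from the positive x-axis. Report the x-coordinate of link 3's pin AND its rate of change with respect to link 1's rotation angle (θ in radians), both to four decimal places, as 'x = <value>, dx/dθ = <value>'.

geometry: r = 23 mm, L = 127 mm, e = 8 mm
crank pin P = (r cos θ, r sin θ) = (15.390004, 17.092331)
h = r sin θ − e = 17.092331 − 8 = 9.092331
x = r cos θ + √(L² − h²) = 15.390004 + 126.674108 = 142.064111
dx/dθ = −r sin θ − h·r cos θ/√(L² − h²) (θ in radians; h = 9.092331) = -18.196985

x = 142.0641, dx/dθ = -18.1970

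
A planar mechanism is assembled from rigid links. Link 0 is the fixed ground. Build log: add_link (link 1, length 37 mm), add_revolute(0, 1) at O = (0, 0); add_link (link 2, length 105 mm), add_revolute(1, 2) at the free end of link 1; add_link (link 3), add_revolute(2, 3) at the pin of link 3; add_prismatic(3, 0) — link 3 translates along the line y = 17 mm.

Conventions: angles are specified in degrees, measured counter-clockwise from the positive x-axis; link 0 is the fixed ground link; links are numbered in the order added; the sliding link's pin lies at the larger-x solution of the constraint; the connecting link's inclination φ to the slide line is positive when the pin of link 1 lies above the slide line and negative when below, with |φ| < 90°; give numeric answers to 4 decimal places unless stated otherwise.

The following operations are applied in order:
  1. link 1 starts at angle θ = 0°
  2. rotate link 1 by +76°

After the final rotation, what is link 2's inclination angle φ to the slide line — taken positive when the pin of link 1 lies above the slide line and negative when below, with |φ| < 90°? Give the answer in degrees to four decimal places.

geometry: r = 37 mm, L = 105 mm, e = 17 mm; θ starts at 0°
rotate link 1 by +76°: θ ← 0° +76° = 76°
h = r sin θ − e = 35.900942 − 17 = 18.900942
sin φ = h / L = 18.900942 / 105 = 0.18000897
φ = arcsin(0.18000897) = 10.370282°

10.3703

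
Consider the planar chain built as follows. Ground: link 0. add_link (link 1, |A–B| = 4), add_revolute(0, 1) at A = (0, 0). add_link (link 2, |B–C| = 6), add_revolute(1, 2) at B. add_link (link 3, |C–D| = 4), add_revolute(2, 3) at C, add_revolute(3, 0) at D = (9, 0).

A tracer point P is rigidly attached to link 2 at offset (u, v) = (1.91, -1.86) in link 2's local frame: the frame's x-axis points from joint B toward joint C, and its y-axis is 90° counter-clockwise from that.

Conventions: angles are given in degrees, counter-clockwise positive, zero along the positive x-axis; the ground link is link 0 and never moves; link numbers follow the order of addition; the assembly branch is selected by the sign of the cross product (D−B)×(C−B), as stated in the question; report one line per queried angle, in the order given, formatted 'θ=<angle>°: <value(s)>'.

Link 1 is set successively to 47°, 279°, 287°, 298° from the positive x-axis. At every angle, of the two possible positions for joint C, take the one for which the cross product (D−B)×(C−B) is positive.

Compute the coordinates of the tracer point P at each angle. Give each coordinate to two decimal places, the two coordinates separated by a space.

A=(0,0), D=(9.00,0)
θ=47°: B = A + 4.00·(cos47°, sin47°) = (2.7280, 2.9254)
θ=47°: |BD| = 6.9207
θ=47°: circle(B,6.00) ∩ circle(D,4.00): a=4.9053, h=3.4552
θ=47°:   candidates: C₊=(8.6340,3.9832) cross=23.912; C₋=(5.7130,-2.2794) cross=-23.912
θ=47°:   branch + wants cross > 0 → take C=(8.6340,3.9832) (cross=23.912)
θ=47°: ex = (C−B)/|BC| = (0.9843,0.1763); ey = (-0.1763,0.9843)
θ=47°: P = B + 1.91·ex + -1.86·ey = (4.9360,1.4313)
θ=279°: B = A + 4.00·(cos279°, sin279°) = (0.6257, -3.9508)
θ=279°: |BD| = 9.2594
θ=279°: circle(B,6.00) ∩ circle(D,4.00): a=5.7097, h=1.8438
θ=279°:   candidates: C₊=(5.0029,0.1529) cross=17.072; C₋=(6.5763,-3.1821) cross=-17.072
θ=279°:   branch + wants cross > 0 → take C=(5.0029,0.1529) (cross=17.072)
θ=279°: ex = (C−B)/|BC| = (0.7295,0.6839); ey = (-0.6839,0.7295)
θ=279°: P = B + 1.91·ex + -1.86·ey = (3.2913,-4.0013)
θ=287°: B = A + 4.00·(cos287°, sin287°) = (1.1695, -3.8252)
θ=287°: |BD| = 8.7149
θ=287°: circle(B,6.00) ∩ circle(D,4.00): a=5.5049, h=2.3866
θ=287°:   candidates: C₊=(5.0682,0.7355) cross=20.799; C₋=(7.1633,-3.5534) cross=-20.799
θ=287°:   branch + wants cross > 0 → take C=(5.0682,0.7355) (cross=20.799)
θ=287°: ex = (C−B)/|BC| = (0.6498,0.7601); ey = (-0.7601,0.6498)
θ=287°: P = B + 1.91·ex + -1.86·ey = (3.8244,-3.5820)
θ=298°: B = A + 4.00·(cos298°, sin298°) = (1.8779, -3.5318)
θ=298°: |BD| = 7.9497
θ=298°: circle(B,6.00) ∩ circle(D,4.00): a=5.2328, h=2.9357
θ=298°:   candidates: C₊=(5.2617,1.4230) cross=23.338; C₋=(7.8701,-3.8371) cross=-23.338
θ=298°:   branch + wants cross > 0 → take C=(5.2617,1.4230) (cross=23.338)
θ=298°: ex = (C−B)/|BC| = (0.5640,0.8258); ey = (-0.8258,0.5640)
θ=298°: P = B + 1.91·ex + -1.86·ey = (4.4910,-3.0035)

θ=47°: 4.94 1.43
θ=279°: 3.29 -4.00
θ=287°: 3.82 -3.58
θ=298°: 4.49 -3.00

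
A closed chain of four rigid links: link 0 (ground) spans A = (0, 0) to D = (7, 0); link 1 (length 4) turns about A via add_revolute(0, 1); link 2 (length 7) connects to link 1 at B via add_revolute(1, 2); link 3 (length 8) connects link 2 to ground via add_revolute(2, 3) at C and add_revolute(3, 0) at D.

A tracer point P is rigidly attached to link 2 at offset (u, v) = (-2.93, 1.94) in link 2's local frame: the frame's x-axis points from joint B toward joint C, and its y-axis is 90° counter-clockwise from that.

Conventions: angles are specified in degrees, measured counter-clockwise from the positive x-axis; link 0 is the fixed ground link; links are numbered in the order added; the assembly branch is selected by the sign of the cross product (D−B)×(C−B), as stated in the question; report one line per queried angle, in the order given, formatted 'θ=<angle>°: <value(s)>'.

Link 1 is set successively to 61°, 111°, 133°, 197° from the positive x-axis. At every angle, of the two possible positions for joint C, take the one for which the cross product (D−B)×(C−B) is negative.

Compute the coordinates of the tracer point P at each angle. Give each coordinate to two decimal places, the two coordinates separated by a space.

A=(0,0), D=(7.00,0)
θ=61°: B = A + 4.00·(cos61°, sin61°) = (1.9392, 3.4985)
θ=61°: |BD| = 6.1523
θ=61°: circle(B,7.00) ∩ circle(D,8.00): a=1.8571, h=6.7492
θ=61°:   candidates: C₊=(7.3047,7.9942) cross=41.523; C₋=(-0.3710,-3.1093) cross=-41.523
θ=61°:   branch - wants cross < 0 → take C=(-0.3710,-3.1093) (cross=-41.523)
θ=61°: ex = (C−B)/|BC| = (-0.3300,-0.9440); ey = (0.9440,-0.3300)
θ=61°: P = B + -2.93·ex + 1.94·ey = (4.7376,5.6240)
θ=111°: B = A + 4.00·(cos111°, sin111°) = (-1.4335, 3.7343)
θ=111°: |BD| = 9.2233
θ=111°: circle(B,7.00) ∩ circle(D,8.00): a=3.7985, h=5.8798
θ=111°:   candidates: C₊=(4.4203,7.5727) cross=54.231; C₋=(-0.3409,-3.1799) cross=-54.231
θ=111°:   branch - wants cross < 0 → take C=(-0.3409,-3.1799) (cross=-54.231)
θ=111°: ex = (C−B)/|BC| = (0.1561,-0.9877); ey = (0.9877,0.1561)
θ=111°: P = B + -2.93·ex + 1.94·ey = (0.0254,6.9312)
θ=133°: B = A + 4.00·(cos133°, sin133°) = (-2.7280, 2.9254)
θ=133°: |BD| = 10.1583
θ=133°: circle(B,7.00) ∩ circle(D,8.00): a=4.3409, h=5.4915
θ=133°:   candidates: C₊=(3.0104,6.9342) cross=55.785; C₋=(-0.1525,-3.5836) cross=-55.785
θ=133°:   branch - wants cross < 0 → take C=(-0.1525,-3.5836) (cross=-55.785)
θ=133°: ex = (C−B)/|BC| = (0.3679,-0.9299); ey = (0.9299,0.3679)
θ=133°: P = B + -2.93·ex + 1.94·ey = (-2.0021,6.3637)
θ=197°: B = A + 4.00·(cos197°, sin197°) = (-3.8252, -1.1695)
θ=197°: |BD| = 10.8882
θ=197°: circle(B,7.00) ∩ circle(D,8.00): a=4.7553, h=5.1369
θ=197°:   candidates: C₊=(0.3508,4.4484) cross=55.931; C₋=(1.4543,-5.7659) cross=-55.931
θ=197°:   branch - wants cross < 0 → take C=(1.4543,-5.7659) (cross=-55.931)
θ=197°: ex = (C−B)/|BC| = (0.7542,-0.6566); ey = (0.6566,0.7542)
θ=197°: P = B + -2.93·ex + 1.94·ey = (-4.7612,2.2176)

θ=61°: 4.74 5.62
θ=111°: 0.03 6.93
θ=133°: -2.00 6.36
θ=197°: -4.76 2.22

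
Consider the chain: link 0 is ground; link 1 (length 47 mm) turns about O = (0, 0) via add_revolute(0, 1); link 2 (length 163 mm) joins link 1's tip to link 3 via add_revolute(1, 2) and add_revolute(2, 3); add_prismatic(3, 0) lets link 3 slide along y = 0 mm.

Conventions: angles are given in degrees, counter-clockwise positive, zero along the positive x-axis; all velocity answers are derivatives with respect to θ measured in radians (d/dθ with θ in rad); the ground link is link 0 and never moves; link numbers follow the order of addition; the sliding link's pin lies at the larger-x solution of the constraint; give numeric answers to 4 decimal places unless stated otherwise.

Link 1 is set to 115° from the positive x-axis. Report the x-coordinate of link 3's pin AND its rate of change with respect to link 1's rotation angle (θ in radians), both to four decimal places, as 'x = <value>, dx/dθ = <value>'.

geometry: r = 47 mm, L = 163 mm, e = 0 mm
crank pin P = (r cos θ, r sin θ) = (-19.863058, 42.596466)
h = r sin θ − e = 42.596466 − 0 = 42.596466
x = r cos θ + √(L² − h²) = -19.863058 + 157.335759 = 137.472701
dx/dθ = −r sin θ − h·r cos θ/√(L² − h²) (θ in radians; h = 42.596466) = -37.218820

x = 137.4727, dx/dθ = -37.2188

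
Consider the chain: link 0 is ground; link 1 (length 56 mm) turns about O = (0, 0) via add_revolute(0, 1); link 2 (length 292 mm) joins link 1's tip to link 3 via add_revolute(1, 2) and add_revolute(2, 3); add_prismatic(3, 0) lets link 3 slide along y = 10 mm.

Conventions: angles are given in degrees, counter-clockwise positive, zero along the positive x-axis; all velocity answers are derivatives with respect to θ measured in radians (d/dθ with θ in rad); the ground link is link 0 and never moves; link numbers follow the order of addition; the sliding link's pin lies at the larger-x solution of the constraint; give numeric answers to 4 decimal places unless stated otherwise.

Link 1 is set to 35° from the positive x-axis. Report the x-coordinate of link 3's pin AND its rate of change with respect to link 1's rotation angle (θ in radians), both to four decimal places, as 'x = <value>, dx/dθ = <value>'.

geometry: r = 56 mm, L = 292 mm, e = 10 mm
crank pin P = (r cos θ, r sin θ) = (45.872514, 32.120280)
h = r sin θ − e = 32.120280 − 10 = 22.120280
x = r cos θ + √(L² − h²) = 45.872514 + 291.160940 = 337.033455
dx/dθ = −r sin θ − h·r cos θ/√(L² − h²) (θ in radians; h = 22.120280) = -35.605339

x = 337.0335, dx/dθ = -35.6053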